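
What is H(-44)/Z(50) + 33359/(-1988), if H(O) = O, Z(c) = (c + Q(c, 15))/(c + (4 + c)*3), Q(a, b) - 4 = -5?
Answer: -2882665/13916 ≈ -207.15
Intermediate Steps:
Q(a, b) = -1 (Q(a, b) = 4 - 5 = -1)
Z(c) = (-1 + c)/(12 + 4*c) (Z(c) = (c - 1)/(c + (4 + c)*3) = (-1 + c)/(c + (12 + 3*c)) = (-1 + c)/(12 + 4*c))
H(-44)/Z(50) + 33359/(-1988) = -44*4*(3 + 50)/(-1 + 50) + 33359/(-1988) = -44/((¼)*49/53) + 33359*(-1/1988) = -44/((¼)*(1/53)*49) - 33359/1988 = -44/49/212 - 33359/1988 = -44*212/49 - 33359/1988 = -9328/49 - 33359/1988 = -2882665/13916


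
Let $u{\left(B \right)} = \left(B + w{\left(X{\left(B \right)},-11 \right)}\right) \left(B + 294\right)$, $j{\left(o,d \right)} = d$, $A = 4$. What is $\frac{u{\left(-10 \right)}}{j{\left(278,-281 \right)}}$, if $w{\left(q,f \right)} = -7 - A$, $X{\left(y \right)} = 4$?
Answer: $\frac{5964}{281} \approx 21.224$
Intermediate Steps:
$w{\left(q,f \right)} = -11$ ($w{\left(q,f \right)} = -7 - 4 = -11$)
$u{\left(B \right)} = \left(-11 + B\right) \left(294 + B\right)$ ($u{\left(B \right)} = \left(B - 11\right) \left(B + 294\right) = \left(-11 + B\right) \left(294 + B\right)$)
$\frac{u{\left(-10 \right)}}{j{\left(278,-281 \right)}} = \frac{-3234 + \left(-10\right)^{2} + 283 \left(-10\right)}{-281} = \left(-3234 + 100 - 2830\right) \left(- \frac{1}{281}\right) = \left(-5964\right) \left(- \frac{1}{281}\right) = \frac{5964}{281}$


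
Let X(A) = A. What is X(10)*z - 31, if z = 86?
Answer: 829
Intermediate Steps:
X(10)*z - 31 = 10*86 - 31 = 860 - 31 = 829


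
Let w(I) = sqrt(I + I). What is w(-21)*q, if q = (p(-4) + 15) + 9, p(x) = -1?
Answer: 23*I*sqrt(42) ≈ 149.06*I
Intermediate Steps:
w(I) = sqrt(2)*sqrt(I) (w(I) = sqrt(2*I) = sqrt(2)*sqrt(I))
q = 23 (q = (-1 + 15) + 9 = 14 + 9 = 23)
w(-21)*q = (sqrt(2)*sqrt(-21))*23 = (sqrt(2)*(I*sqrt(21)))*23 = (I*sqrt(42))*23 = 23*I*sqrt(42)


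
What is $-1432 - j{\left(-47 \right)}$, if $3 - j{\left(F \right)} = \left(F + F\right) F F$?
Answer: $-209081$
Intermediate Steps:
$j{\left(F \right)} = 3 - 2 F^{3}$ ($j{\left(F \right)} = 3 - \left(F + F\right) F F = 3 - 2 F F F = 3 - 2 F^{2} F = 3 - 2 F^{3}$)
$-1432 - j{\left(-47 \right)} = -1432 - \left(3 - 2 \left(-47\right)^{3}\right) = -1432 - \left(3 - -207646\right) = -1432 - \left(3 + 207646\right) = -1432 - 207649 = -209081$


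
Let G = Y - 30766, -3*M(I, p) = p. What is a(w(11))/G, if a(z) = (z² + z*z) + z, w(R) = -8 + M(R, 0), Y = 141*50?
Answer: -30/5929 ≈ -0.0050599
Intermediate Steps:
Y = 7050
M(I, p) = -p/3
G = -23716 (G = 7050 - 30766 = -23716)
w(R) = -8 (w(R) = -8 - ⅓*0 = -8 + 0 = -8)
a(z) = z + 2*z² (a(z) = (z² + z²) + z = 2*z² + z = z + 2*z²)
a(w(11))/G = -8*(1 + 2*(-8))/(-23716) = -8*(1 - 16)*(-1/23716) = -8*(-15)*(-1/23716) = 120*(-1/23716) = -30/5929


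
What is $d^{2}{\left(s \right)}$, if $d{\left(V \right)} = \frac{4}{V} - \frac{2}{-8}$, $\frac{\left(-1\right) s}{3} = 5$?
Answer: $\frac{1}{3600} \approx 0.00027778$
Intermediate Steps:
$s = -15$ ($s = \left(-3\right) 5 = -15$)
$d{\left(V \right)} = \frac{1}{4} + \frac{4}{V}$ ($d{\left(V \right)} = \frac{4}{V} - - \frac{1}{4} = \frac{4}{V} + \frac{1}{4} = \frac{1}{4} + \frac{4}{V}$)
$d^{2}{\left(s \right)} = \left(\frac{16 - 15}{4 \left(-15\right)}\right)^{2} = \left(\frac{1}{4} \left(- \frac{1}{15}\right) 1\right)^{2} = \left(- \frac{1}{60}\right)^{2} = \frac{1}{3600}$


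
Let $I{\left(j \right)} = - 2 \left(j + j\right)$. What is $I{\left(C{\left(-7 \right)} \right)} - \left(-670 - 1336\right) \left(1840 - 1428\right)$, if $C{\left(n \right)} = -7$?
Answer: $826500$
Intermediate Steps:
$I{\left(j \right)} = - 4 j$ ($I{\left(j \right)} = - 2 \cdot 2 j = - 4 j$)
$I{\left(C{\left(-7 \right)} \right)} - \left(-670 - 1336\right) \left(1840 - 1428\right) = \left(-4\right) \left(-7\right) - \left(-670 - 1336\right) \left(1840 - 1428\right) = 28 - \left(-2006\right) 412 = 28 - -826472 = 28 + 826472 = 826500$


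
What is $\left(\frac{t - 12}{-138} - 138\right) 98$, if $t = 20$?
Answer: $- \frac{933548}{69} \approx -13530.0$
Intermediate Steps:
$\left(\frac{t - 12}{-138} - 138\right) 98 = \left(\frac{20 - 12}{-138} - 138\right) 98 = \left(8 \left(- \frac{1}{138}\right) - 138\right) 98 = \left(- \frac{4}{69} - 138\right) 98 = \left(- \frac{9526}{69}\right) 98 = - \frac{933548}{69}$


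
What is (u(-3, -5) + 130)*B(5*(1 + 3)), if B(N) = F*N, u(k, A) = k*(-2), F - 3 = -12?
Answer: -24480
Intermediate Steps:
F = -9 (F = 3 - 12 = -9)
u(k, A) = -2*k
B(N) = -9*N
(u(-3, -5) + 130)*B(5*(1 + 3)) = (-2*(-3) + 130)*(-45*(1 + 3)) = (6 + 130)*(-45*4) = 136*(-9*20) = 136*(-180) = -24480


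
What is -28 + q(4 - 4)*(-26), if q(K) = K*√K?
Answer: -28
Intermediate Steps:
q(K) = K^(3/2)
-28 + q(4 - 4)*(-26) = -28 + (4 - 4)^(3/2)*(-26) = -28 + 0^(3/2)*(-26) = -28 + 0*(-26) = -28 + 0 = -28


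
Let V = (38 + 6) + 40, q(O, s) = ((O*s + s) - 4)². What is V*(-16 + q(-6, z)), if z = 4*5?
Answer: 907200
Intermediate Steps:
z = 20
q(O, s) = (-4 + s + O*s)² (q(O, s) = ((s + O*s) - 4)² = (-4 + s + O*s)²)
V = 84 (V = 44 + 40 = 84)
V*(-16 + q(-6, z)) = 84*(-16 + (-4 + 20 - 6*20)²) = 84*(-16 + (-4 + 20 - 120)²) = 84*(-16 + (-104)²) = 84*(-16 + 10816) = 84*10800 = 907200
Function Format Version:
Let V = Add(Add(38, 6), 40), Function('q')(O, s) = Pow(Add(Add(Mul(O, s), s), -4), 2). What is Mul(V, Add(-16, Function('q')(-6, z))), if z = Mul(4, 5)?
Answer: 907200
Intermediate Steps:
z = 20
Function('q')(O, s) = Pow(Add(-4, s, Mul(O, s)), 2) (Function('q')(O, s) = Pow(Add(Add(s, Mul(O, s)), -4), 2) = Pow(Add(-4, s, Mul(O, s)), 2))
V = 84 (V = Add(44, 40) = 84)
Mul(V, Add(-16, Function('q')(-6, z))) = Mul(84, Add(-16, Pow(Add(-4, 20, Mul(-6, 20)), 2))) = Mul(84, Add(-16, Pow(Add(-4, 20, -120), 2))) = Mul(84, Add(-16, Pow(-104, 2))) = Mul(84, Add(-16, 10816)) = Mul(84, 10800) = 907200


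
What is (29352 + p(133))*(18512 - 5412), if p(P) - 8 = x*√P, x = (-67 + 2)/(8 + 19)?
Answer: 384616000 - 851500*√133/27 ≈ 3.8425e+8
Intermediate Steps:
x = -65/27 ≈ -2.4074
p(P) = 8 - 65*√P/27
(29352 + p(133))*(18512 - 5412) = (29352 + (8 - 65*√133/27))*(18512 - 5412) = (29360 - 65*√133/27)*13100 = 384616000 - 851500*√133/27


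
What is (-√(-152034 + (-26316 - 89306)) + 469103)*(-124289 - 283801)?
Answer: -191436243270 + 816180*I*√66914 ≈ -1.9144e+11 + 2.1113e+8*I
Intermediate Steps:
(-√(-152034 + (-26316 - 89306)) + 469103)*(-124289 - 283801) = (-√(-152034 - 115622) + 469103)*(-408090) = (-√(-267656) + 469103)*(-408090) = (-2*I*√66914 + 469103)*(-408090) = (469103 - 2*I*√66914)*(-408090) = -191436243270 + 816180*I*√66914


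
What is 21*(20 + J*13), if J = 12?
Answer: 3696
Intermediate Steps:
21*(20 + J*13) = 21*(20 + 12*13) = 21*(20 + 156) = 21*176 = 3696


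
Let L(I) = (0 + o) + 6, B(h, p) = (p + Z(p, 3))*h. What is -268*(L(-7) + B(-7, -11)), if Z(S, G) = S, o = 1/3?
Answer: -128908/3 ≈ -42969.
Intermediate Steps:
o = 1/3 ≈ 0.33333
B(h, p) = 2*h*p (B(h, p) = (p + p)*h = (2*p)*h = 2*h*p)
L(I) = 19/3 (L(I) = (0 + 1/3) + 6 = 1/3 + 6 = 19/3)
-268*(L(-7) + B(-7, -11)) = -268*(19/3 + 2*(-7)*(-11)) = -268*(19/3 + 154) = -268*481/3 = -128908/3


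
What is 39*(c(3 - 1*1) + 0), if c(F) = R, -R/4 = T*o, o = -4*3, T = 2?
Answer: 3744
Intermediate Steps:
o = -12
R = 96 (R = -8*(-12) = -4*(-24) = 96)
c(F) = 96
39*(c(3 - 1*1) + 0) = 39*(96 + 0) = 39*96 = 3744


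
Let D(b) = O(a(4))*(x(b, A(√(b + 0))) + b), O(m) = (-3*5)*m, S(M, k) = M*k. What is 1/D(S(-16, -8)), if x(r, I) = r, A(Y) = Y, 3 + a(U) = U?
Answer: -1/3840 ≈ -0.00026042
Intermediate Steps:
a(U) = -3 + U
O(m) = -15*m
D(b) = -30*b (D(b) = (-15*(-3 + 4))*(b + b) = (-15*1)*(2*b) = -30*b)
1/D(S(-16, -8)) = 1/(-(-480)*(-8)) = 1/(-30*128) = 1/(-3840) = -1/3840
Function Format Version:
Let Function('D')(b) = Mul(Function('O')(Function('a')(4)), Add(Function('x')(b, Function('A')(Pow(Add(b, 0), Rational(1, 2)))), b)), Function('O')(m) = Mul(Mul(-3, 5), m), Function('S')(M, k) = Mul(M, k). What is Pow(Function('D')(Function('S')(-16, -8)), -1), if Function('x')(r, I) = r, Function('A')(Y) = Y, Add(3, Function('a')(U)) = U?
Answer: Rational(-1, 3840) ≈ -0.00026042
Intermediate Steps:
Function('a')(U) = Add(-3, U)
Function('O')(m) = Mul(-15, m)
Function('D')(b) = Mul(-30, b) (Function('D')(b) = Mul(Mul(-15, Add(-3, 4)), Add(b, b)) = Mul(Mul(-15, 1), Mul(2, b)) = Mul(-15, Mul(2, b)) = Mul(-30, b))
Pow(Function('D')(Function('S')(-16, -8)), -1) = Pow(Mul(-30, Mul(-16, -8)), -1) = Pow(Mul(-30, 128), -1) = Pow(-3840, -1) = Rational(-1, 3840)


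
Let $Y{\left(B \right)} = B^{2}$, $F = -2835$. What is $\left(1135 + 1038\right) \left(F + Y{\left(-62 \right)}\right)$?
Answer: $2192557$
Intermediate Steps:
$\left(1135 + 1038\right) \left(F + Y{\left(-62 \right)}\right) = \left(1135 + 1038\right) \left(-2835 + \left(-62\right)^{2}\right) = 2173 \left(-2835 + 3844\right) = 2173 \cdot 1009 = 2192557$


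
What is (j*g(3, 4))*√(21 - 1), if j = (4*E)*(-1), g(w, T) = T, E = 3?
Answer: -96*√5 ≈ -214.66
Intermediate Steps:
j = -12 (j = (4*3)*(-1) = 12*(-1) = -12)
(j*g(3, 4))*√(21 - 1) = (-12*4)*√(21 - 1) = -96*√5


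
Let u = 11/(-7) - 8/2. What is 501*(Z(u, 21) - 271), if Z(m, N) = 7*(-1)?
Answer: -139278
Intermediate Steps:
u = -39/7 (u = 11*(-⅐) - 8*½ = -11/7 - 4 = -39/7 ≈ -5.5714)
Z(m, N) = -7
501*(Z(u, 21) - 271) = 501*(-7 - 271) = 501*(-278) = -139278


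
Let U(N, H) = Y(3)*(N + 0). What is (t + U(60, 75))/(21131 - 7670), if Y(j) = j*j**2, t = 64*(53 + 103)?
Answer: 3868/4487 ≈ 0.86205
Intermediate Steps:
t = 9984 (t = 64*156 = 9984)
Y(j) = j**3
U(N, H) = 27*N (U(N, H) = 3**3*(N + 0) = 27*N)
(t + U(60, 75))/(21131 - 7670) = (9984 + 27*60)/(21131 - 7670) = (9984 + 1620)/13461 = 11604*(1/13461) = 3868/4487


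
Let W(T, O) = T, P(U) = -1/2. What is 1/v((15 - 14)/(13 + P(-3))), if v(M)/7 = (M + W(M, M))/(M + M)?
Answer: 1/7 ≈ 0.14286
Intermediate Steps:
P(U) = -1/2 (P(U) = -1*1/2 = -1/2)
v(M) = 7 (v(M) = 7*((M + M)/(M + M)) = 7*((2*M)/((2*M))) = 7*((2*M)*(1/(2*M))) = 7*1 = 7)
1/v((15 - 14)/(13 + P(-3))) = 1/7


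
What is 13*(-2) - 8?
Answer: -34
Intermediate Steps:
13*(-2) - 8 = -26 - 8 = -34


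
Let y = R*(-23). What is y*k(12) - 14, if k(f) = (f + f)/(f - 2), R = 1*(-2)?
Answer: 482/5 ≈ 96.400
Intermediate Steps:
R = -2
k(f) = 2*f/(-2 + f) (k(f) = (2*f)/(-2 + f) = 2*f/(-2 + f))
y = 46 (y = -2*(-23) = 46)
y*k(12) - 14 = 46*(2*12/(-2 + 12)) - 14 = 46*(2*12/10) - 14 = 46*(2*12*(1/10)) - 14 = 46*(12/5) - 14 = 552/5 - 14 = 482/5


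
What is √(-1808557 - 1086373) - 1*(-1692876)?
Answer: 1692876 + I*√2894930 ≈ 1.6929e+6 + 1701.4*I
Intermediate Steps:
√(-1808557 - 1086373) - 1*(-1692876) = √(-2894930) + 1692876 = I*√2894930 + 1692876 = 1692876 + I*√2894930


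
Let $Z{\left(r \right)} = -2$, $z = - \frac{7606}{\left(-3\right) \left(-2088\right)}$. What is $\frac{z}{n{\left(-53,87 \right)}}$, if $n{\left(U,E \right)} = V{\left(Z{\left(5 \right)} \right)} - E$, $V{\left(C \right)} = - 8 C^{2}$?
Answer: $\frac{3803}{372708} \approx 0.010204$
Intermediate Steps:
$z = - \frac{3803}{3132}$ ($z = - \frac{7606}{6264} = \left(-7606\right) \frac{1}{6264} = - \frac{3803}{3132} \approx -1.2142$)
$n{\left(U,E \right)} = -32 - E$ ($n{\left(U,E \right)} = - 8 \left(-2\right)^{2} - E = \left(-8\right) 4 - E = -32 - E$)
$\frac{z}{n{\left(-53,87 \right)}} = - \frac{3803}{3132 \left(-32 - 87\right)} = - \frac{3803}{3132 \left(-119\right)} = \left(- \frac{3803}{3132}\right) \left(- \frac{1}{119}\right) = \frac{3803}{372708}$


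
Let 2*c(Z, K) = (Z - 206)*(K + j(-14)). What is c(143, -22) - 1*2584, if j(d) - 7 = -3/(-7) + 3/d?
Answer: -8473/4 ≈ -2118.3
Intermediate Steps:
j(d) = 52/7 + 3/d (j(d) = 7 + (-3/(-7) + 3/d) = 7 + (-3*(-⅐) + 3/d) = 7 + (3/7 + 3/d) = 52/7 + 3/d)
c(Z, K) = (-206 + Z)*(101/14 + K)/2 (c(Z, K) = ((Z - 206)*(K + (52/7 + 3/(-14))))/2 = ((-206 + Z)*(K + (52/7 + 3*(-1/14))))/2 = ((-206 + Z)*(K + (52/7 - 3/14)))/2 = ((-206 + Z)*(K + 101/14))/2 = ((-206 + Z)*(101/14 + K))/2 = (-206 + Z)*(101/14 + K)/2)
c(143, -22) - 1*2584 = (-10403/14 - 103*(-22) + (101/28)*143 + (½)*(-22)*143) - 1*2584 = (-10403/14 + 2266 + 14443/28 - 1573) - 2584 = 1863/4 - 2584 = -8473/4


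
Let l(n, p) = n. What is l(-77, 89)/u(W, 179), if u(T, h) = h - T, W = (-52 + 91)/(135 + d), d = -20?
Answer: -8855/20546 ≈ -0.43098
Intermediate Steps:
W = 39/115 (W = (-52 + 91)/(135 - 20) = 39/115 ≈ 0.33913)
l(-77, 89)/u(W, 179) = -77/(179 - 1*39/115) = -77/(179 - 39/115) = -77/20546/115 = -77*115/20546 = -8855/20546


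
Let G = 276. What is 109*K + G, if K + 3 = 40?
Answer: 4309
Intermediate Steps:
K = 37 (K = -3 + 40 = 37)
109*K + G = 109*37 + 276 = 4033 + 276 = 4309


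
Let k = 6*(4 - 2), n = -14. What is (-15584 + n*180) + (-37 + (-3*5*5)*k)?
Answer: -19041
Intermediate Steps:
k = 12 (k = 6*2 = 12)
(-15584 + n*180) + (-37 + (-3*5*5)*k) = (-15584 - 14*180) + (-37 + (-3*5*5)*12) = (-15584 - 2520) + (-37 - 15*5*12) = -18104 + (-37 - 75*12) = -18104 + (-37 - 900) = -18104 - 937 = -19041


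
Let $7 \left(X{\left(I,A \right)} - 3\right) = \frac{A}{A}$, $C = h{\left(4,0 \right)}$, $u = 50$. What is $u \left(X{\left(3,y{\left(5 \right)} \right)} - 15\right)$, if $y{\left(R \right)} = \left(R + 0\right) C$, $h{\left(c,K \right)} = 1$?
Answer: $- \frac{4150}{7} \approx -592.86$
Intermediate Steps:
$C = 1$
$y{\left(R \right)} = R$ ($y{\left(R \right)} = \left(R + 0\right) 1 = R 1 = R$)
$X{\left(I,A \right)} = \frac{22}{7}$ ($X{\left(I,A \right)} = 3 + \frac{A \frac{1}{A}}{7} = 3 + \frac{1}{7} \cdot 1 = 3 + \frac{1}{7} = \frac{22}{7}$)
$u \left(X{\left(3,y{\left(5 \right)} \right)} - 15\right) = 50 \left(\frac{22}{7} - 15\right) = 50 \left(- \frac{83}{7}\right) = - \frac{4150}{7}$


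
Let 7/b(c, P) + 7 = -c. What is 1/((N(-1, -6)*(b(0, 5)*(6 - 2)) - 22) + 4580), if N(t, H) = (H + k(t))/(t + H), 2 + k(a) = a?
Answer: 7/31870 ≈ 0.00021964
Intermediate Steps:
b(c, P) = 7/(-7 - c)
k(a) = -2 + a
N(t, H) = (-2 + H + t)/(H + t) (N(t, H) = (H + (-2 + t))/(t + H) = (-2 + H + t)/(H + t))
1/((N(-1, -6)*(b(0, 5)*(6 - 2)) - 22) + 4580) = 1/((((-2 - 6 - 1)/(-6 - 1))*((-7/(7 + 0))*(6 - 2)) - 22) + 4580) = 1/(((-9/(-7))*(-7/7*4) - 22) + 4580) = 1/(((-⅐*(-9))*(-7*⅐*4) - 22) + 4580) = 1/((9*(-1*4)/7 - 22) + 4580) = 1/(((9/7)*(-4) - 22) + 4580) = 1/((-36/7 - 22) + 4580) = 1/(-190/7 + 4580) = 1/(31870/7) = 7/31870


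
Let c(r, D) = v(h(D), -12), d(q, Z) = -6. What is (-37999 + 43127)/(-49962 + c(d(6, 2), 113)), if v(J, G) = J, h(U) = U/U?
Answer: -5128/49961 ≈ -0.10264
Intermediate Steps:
h(U) = 1
c(r, D) = 1
(-37999 + 43127)/(-49962 + c(d(6, 2), 113)) = (-37999 + 43127)/(-49962 + 1) = 5128/(-49961) = 5128*(-1/49961) = -5128/49961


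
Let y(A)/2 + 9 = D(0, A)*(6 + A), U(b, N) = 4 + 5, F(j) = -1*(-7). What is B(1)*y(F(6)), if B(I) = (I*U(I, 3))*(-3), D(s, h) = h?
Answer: -4428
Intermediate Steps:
F(j) = 7
U(b, N) = 9
y(A) = -18 + 2*A*(6 + A) (y(A) = -18 + 2*(A*(6 + A)) = -18 + 2*A*(6 + A))
B(I) = -27*I (B(I) = (I*9)*(-3) = (9*I)*(-3) = -27*I)
B(1)*y(F(6)) = (-27*1)*(-18 + 2*7² + 12*7) = -27*(-18 + 2*49 + 84) = -27*(-18 + 98 + 84) = -27*164 = -4428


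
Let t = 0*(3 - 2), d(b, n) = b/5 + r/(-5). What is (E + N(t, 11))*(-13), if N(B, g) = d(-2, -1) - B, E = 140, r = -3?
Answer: -9113/5 ≈ -1822.6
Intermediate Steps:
d(b, n) = ⅗ + b/5 (d(b, n) = b/5 - 3/(-5) = b*(⅕) - 3*(-⅕) = b/5 + ⅗ = ⅗ + b/5)
t = 0 (t = 0*1 = 0)
N(B, g) = ⅕ - B (N(B, g) = (⅗ + (⅕)*(-2)) - B = (⅗ - ⅖) - B = ⅕ - B)
(E + N(t, 11))*(-13) = (140 + (⅕ - 1*0))*(-13) = (140 + (⅕ + 0))*(-13) = (140 + ⅕)*(-13) = (701/5)*(-13) = -9113/5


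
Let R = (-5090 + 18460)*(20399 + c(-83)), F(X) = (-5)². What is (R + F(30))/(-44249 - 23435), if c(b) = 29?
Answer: -273122385/67684 ≈ -4035.3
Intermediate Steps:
F(X) = 25
R = 273122360 (R = (-5090 + 18460)*(20399 + 29) = 13370*20428 = 273122360)
(R + F(30))/(-44249 - 23435) = (273122360 + 25)/(-44249 - 23435) = 273122385/(-67684) = 273122385*(-1/67684) = -273122385/67684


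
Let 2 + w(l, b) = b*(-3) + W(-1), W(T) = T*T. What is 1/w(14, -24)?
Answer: 1/71 ≈ 0.014085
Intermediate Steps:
W(T) = T**2
w(l, b) = -1 - 3*b (w(l, b) = -2 + (b*(-3) + (-1)**2) = -2 + (-3*b + 1) = -2 + (1 - 3*b) = -1 - 3*b)
1/w(14, -24) = 1/(-1 - 3*(-24)) = 1/(-1 + 72) = 1/71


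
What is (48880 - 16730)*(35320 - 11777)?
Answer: 756907450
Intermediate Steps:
(48880 - 16730)*(35320 - 11777) = 32150*23543 = 756907450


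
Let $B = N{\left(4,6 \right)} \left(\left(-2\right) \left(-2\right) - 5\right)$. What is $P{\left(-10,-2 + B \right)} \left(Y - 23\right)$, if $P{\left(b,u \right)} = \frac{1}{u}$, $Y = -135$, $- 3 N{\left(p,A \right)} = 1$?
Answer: $\frac{474}{5} \approx 94.8$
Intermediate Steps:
$N{\left(p,A \right)} = - \frac{1}{3}$ ($N{\left(p,A \right)} = \left(- \frac{1}{3}\right) 1 = - \frac{1}{3}$)
$B = \frac{1}{3}$ ($B = - \frac{\left(-2\right) \left(-2\right) - 5}{3} = - \frac{4 - 5}{3} = \left(- \frac{1}{3}\right) \left(-1\right) = \frac{1}{3} \approx 0.33333$)
$P{\left(-10,-2 + B \right)} \left(Y - 23\right) = \frac{-135 - 23}{-2 + \frac{1}{3}} = \frac{1}{- \frac{5}{3}} \left(-158\right) = \left(- \frac{3}{5}\right) \left(-158\right) = \frac{474}{5}$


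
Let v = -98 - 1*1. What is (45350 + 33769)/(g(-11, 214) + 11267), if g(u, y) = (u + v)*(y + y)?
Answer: -1341/607 ≈ -2.2092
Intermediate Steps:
v = -99 (v = -98 - 1 = -99)
g(u, y) = 2*y*(-99 + u) (g(u, y) = (u - 99)*(y + y) = (-99 + u)*(2*y) = 2*y*(-99 + u))
(45350 + 33769)/(g(-11, 214) + 11267) = (45350 + 33769)/(2*214*(-99 - 11) + 11267) = 79119/(2*214*(-110) + 11267) = 79119/(-47080 + 11267) = 79119/(-35813) = 79119*(-1/35813) = -1341/607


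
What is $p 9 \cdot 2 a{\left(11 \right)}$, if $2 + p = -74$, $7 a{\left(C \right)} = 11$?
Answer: $- \frac{15048}{7} \approx -2149.7$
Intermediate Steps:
$a{\left(C \right)} = \frac{11}{7}$ ($a{\left(C \right)} = \frac{1}{7} \cdot 11 = \frac{11}{7}$)
$p = -76$ ($p = -2 - 74 = -76$)
$p 9 \cdot 2 a{\left(11 \right)} = - 76 \cdot 9 \cdot 2 \cdot \frac{11}{7} = \left(-76\right) 18 \cdot \frac{11}{7} = \left(-1368\right) \frac{11}{7} = - \frac{15048}{7}$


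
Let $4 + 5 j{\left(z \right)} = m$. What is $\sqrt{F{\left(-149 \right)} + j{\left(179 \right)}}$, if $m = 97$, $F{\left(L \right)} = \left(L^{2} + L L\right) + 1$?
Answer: $\frac{2 \sqrt{277635}}{5} \approx 210.76$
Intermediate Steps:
$F{\left(L \right)} = 1 + 2 L^{2}$ ($F{\left(L \right)} = \left(L^{2} + L^{2}\right) + 1 = 2 L^{2} + 1 = 1 + 2 L^{2}$)
$j{\left(z \right)} = \frac{93}{5}$ ($j{\left(z \right)} = - \frac{4}{5} + \frac{1}{5} \cdot 97 = - \frac{4}{5} + \frac{97}{5} = \frac{93}{5}$)
$\sqrt{F{\left(-149 \right)} + j{\left(179 \right)}} = \sqrt{\left(1 + 2 \left(-149\right)^{2}\right) + \frac{93}{5}} = \sqrt{\left(1 + 2 \cdot 22201\right) + \frac{93}{5}} = \sqrt{\left(1 + 44402\right) + \frac{93}{5}} = \sqrt{44403 + \frac{93}{5}} = \sqrt{\frac{222108}{5}} = \frac{2 \sqrt{277635}}{5}$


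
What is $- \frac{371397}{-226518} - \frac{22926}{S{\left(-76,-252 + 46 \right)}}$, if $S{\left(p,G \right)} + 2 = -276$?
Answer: $\frac{882733339}{10495334} \approx 84.107$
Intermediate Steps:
$S{\left(p,G \right)} = -278$ ($S{\left(p,G \right)} = -2 - 276 = -278$)
$- \frac{371397}{-226518} - \frac{22926}{S{\left(-76,-252 + 46 \right)}} = - \frac{371397}{-226518} - \frac{22926}{-278} = \left(-371397\right) \left(- \frac{1}{226518}\right) - - \frac{11463}{139} = \frac{123799}{75506} + \frac{11463}{139} = \frac{882733339}{10495334}$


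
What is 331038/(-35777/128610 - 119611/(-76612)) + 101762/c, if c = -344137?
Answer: 561242128153124053094/2175328380280241 ≈ 2.5800e+5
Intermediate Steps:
331038/(-35777/128610 - 119611/(-76612)) + 101762/c = 331038/(-35777/128610 - 119611/(-76612)) + 101762/(-344137) = 331038/(-35777*1/128610 - 119611*(-1/76612)) + 101762*(-1/344137) = 331038/(-35777/128610 + 119611/76612) - 101762/344137 = 331038/(6321111593/4926534660) - 101762/344137 = 331038*(4926534660/6321111593) - 101762/344137 = 1630870180777080/6321111593 - 101762/344137 = 561242128153124053094/2175328380280241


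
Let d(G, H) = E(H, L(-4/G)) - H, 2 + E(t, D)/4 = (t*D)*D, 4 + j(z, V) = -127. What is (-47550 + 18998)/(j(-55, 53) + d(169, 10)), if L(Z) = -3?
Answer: -28552/211 ≈ -135.32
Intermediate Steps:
j(z, V) = -131 (j(z, V) = -4 - 127 = -131)
E(t, D) = -8 + 4*t*D**2 (E(t, D) = -8 + 4*((t*D)*D) = -8 + 4*((D*t)*D) = -8 + 4*(t*D**2) = -8 + 4*t*D**2)
d(G, H) = -8 + 35*H (d(G, H) = (-8 + 4*H*(-3)**2) - H = (-8 + 4*H*9) - H = (-8 + 36*H) - H = -8 + 35*H)
(-47550 + 18998)/(j(-55, 53) + d(169, 10)) = (-47550 + 18998)/(-131 + (-8 + 35*10)) = -28552/(-131 + (-8 + 350)) = -28552/(-131 + 342) = -28552/211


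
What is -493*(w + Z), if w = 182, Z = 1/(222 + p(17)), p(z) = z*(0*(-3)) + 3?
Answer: -20188843/225 ≈ -89728.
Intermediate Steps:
p(z) = 3 (p(z) = z*0 + 3 = 0 + 3 = 3)
Z = 1/225 (Z = 1/(222 + 3) = 1/225 ≈ 0.0044444)
-493*(w + Z) = -493*(182 + 1/225) = -493*40951/225 = -20188843/225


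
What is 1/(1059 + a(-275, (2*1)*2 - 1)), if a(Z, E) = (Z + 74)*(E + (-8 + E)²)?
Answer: -1/4569 ≈ -0.00021887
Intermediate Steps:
a(Z, E) = (74 + Z)*(E + (-8 + E)²)
1/(1059 + a(-275, (2*1)*2 - 1)) = 1/(1059 + (74*((2*1)*2 - 1) + 74*(-8 + ((2*1)*2 - 1))² + ((2*1)*2 - 1)*(-275) - 275*(-8 + ((2*1)*2 - 1))²)) = 1/(1059 + (74*(2*2 - 1) + 74*(-8 + (2*2 - 1))² + (2*2 - 1)*(-275) - 275*(-8 + (2*2 - 1))²)) = 1/(1059 + (74*(4 - 1) + 74*(-8 + (4 - 1))² + (4 - 1)*(-275) - 275*(-8 + (4 - 1))²)) = 1/(1059 + (74*3 + 74*(-8 + 3)² + 3*(-275) - 275*(-8 + 3)²)) = 1/(1059 + (222 + 74*(-5)² - 825 - 275*(-5)²)) = 1/(1059 + (222 + 74*25 - 825 - 275*25)) = 1/(1059 + (222 + 1850 - 825 - 6875)) = 1/(1059 - 5628) = 1/(-4569) = -1/4569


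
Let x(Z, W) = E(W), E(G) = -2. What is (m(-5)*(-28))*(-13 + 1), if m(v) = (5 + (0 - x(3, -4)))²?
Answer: 16464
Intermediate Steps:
x(Z, W) = -2
m(v) = 49 (m(v) = (5 + (0 - 1*(-2)))² = (5 + (0 + 2))² = (5 + 2)² = 7² = 49)
(m(-5)*(-28))*(-13 + 1) = (49*(-28))*(-13 + 1) = -1372*(-12) = 16464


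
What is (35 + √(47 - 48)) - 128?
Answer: -93 + I ≈ -93.0 + 1.0*I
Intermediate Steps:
(35 + √(47 - 48)) - 128 = (35 + √(-1)) - 128 = (35 + I) - 128 = -93 + I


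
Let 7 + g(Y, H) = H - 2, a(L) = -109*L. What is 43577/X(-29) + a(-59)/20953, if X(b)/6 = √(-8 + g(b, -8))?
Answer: 6431/20953 - 43577*I/30 ≈ 0.30692 - 1452.6*I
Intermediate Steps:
g(Y, H) = -9 + H (g(Y, H) = -7 + (H - 2) = -7 + (-2 + H) = -9 + H)
X(b) = 30*I (X(b) = 6*√(-8 + (-9 - 8)) = 6*√(-8 - 17) = 6*√(-25) = 6*(5*I) = 30*I)
43577/X(-29) + a(-59)/20953 = 43577/((30*I)) - 109*(-59)/20953 = 43577*(-I/30) + 6431*(1/20953) = -43577*I/30 + 6431/20953 = 6431/20953 - 43577*I/30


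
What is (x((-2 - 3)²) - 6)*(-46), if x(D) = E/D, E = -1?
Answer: 6946/25 ≈ 277.84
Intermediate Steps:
x(D) = -1/D
(x((-2 - 3)²) - 6)*(-46) = (-1/((-2 - 3)²) - 6)*(-46) = (-1/((-5)²) - 6)*(-46) = (-1/25 - 6)*(-46) = -151/25*(-46) = 6946/25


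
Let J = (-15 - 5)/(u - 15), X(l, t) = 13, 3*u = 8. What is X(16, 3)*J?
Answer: 780/37 ≈ 21.081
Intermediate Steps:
u = 8/3 (u = (1/3)*8 = 8/3 ≈ 2.6667)
J = 60/37 (J = (-15 - 5)/(8/3 - 15) = -20/(-37/3) = -20*(-3/37) = 60/37 ≈ 1.6216)
X(16, 3)*J = 13*(60/37) = 780/37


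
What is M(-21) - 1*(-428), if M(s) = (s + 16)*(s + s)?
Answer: 638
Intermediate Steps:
M(s) = 2*s*(16 + s) (M(s) = (16 + s)*(2*s) = 2*s*(16 + s))
M(-21) - 1*(-428) = 2*(-21)*(16 - 21) - 1*(-428) = 2*(-21)*(-5) + 428 = 210 + 428 = 638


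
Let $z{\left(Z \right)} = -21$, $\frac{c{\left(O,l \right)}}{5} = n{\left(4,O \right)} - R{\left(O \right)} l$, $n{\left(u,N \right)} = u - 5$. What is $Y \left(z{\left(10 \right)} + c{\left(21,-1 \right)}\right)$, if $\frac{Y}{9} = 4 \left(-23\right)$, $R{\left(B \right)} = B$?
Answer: $-65412$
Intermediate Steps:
$n{\left(u,N \right)} = -5 + u$ ($n{\left(u,N \right)} = u - 5 = -5 + u$)
$c{\left(O,l \right)} = -5 - 5 O l$ ($c{\left(O,l \right)} = 5 \left(\left(-5 + 4\right) - O l\right) = 5 \left(-1 - O l\right) = -5 - 5 O l$)
$Y = -828$ ($Y = 9 \cdot 4 \left(-23\right) = 9 \left(-92\right) = -828$)
$Y \left(z{\left(10 \right)} + c{\left(21,-1 \right)}\right) = - 828 \left(-21 - \left(5 + 105 \left(-1\right)\right)\right) = - 828 \left(-21 + \left(-5 + 105\right)\right) = - 828 \left(-21 + 100\right) = \left(-828\right) 79 = -65412$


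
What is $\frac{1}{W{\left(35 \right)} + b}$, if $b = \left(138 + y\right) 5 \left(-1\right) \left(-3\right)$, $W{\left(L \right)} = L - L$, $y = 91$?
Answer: $\frac{1}{3435} \approx 0.00029112$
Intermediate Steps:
$W{\left(L \right)} = 0$
$b = 3435$ ($b = \left(138 + 91\right) 5 \left(-1\right) \left(-3\right) = 229 \left(\left(-5\right) \left(-3\right)\right) = 229 \cdot 15 = 3435$)
$\frac{1}{W{\left(35 \right)} + b} = \frac{1}{0 + 3435} = \frac{1}{3435}$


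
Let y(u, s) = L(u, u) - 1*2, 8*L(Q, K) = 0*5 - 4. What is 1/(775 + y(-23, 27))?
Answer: 2/1545 ≈ 0.0012945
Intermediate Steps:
L(Q, K) = -½ (L(Q, K) = (0*5 - 4)/8 = (0 - 4)/8 = (⅛)*(-4) = -½)
y(u, s) = -5/2 (y(u, s) = -½ - 1*2 = -½ - 2 = -5/2)
1/(775 + y(-23, 27)) = 1/(775 - 5/2) = 1/(1545/2) = 2/1545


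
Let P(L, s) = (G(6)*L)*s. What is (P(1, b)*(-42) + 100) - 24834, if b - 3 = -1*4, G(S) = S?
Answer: -24482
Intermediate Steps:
b = -1 (b = 3 - 1*4 = 3 - 4 = -1)
P(L, s) = 6*L*s (P(L, s) = (6*L)*s = 6*L*s)
(P(1, b)*(-42) + 100) - 24834 = ((6*1*(-1))*(-42) + 100) - 24834 = (-6*(-42) + 100) - 24834 = (252 + 100) - 24834 = 352 - 24834 = -24482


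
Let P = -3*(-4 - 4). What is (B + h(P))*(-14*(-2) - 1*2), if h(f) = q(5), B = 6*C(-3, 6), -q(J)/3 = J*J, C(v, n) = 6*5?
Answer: 2730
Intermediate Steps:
P = 24 (P = -3*(-8) = 24)
C(v, n) = 30
q(J) = -3*J² (q(J) = -3*J*J = -3*J²)
B = 180 (B = 6*30 = 180)
h(f) = -75 (h(f) = -3*5² = -3*25 = -75)
(B + h(P))*(-14*(-2) - 1*2) = (180 - 75)*(-14*(-2) - 1*2) = 105*(28 - 2) = 105*26 = 2730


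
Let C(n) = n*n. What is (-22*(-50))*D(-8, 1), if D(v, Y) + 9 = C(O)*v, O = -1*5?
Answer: -229900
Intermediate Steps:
O = -5
C(n) = n**2
D(v, Y) = -9 + 25*v (D(v, Y) = -9 + (-5)**2*v = -9 + 25*v)
(-22*(-50))*D(-8, 1) = (-22*(-50))*(-9 + 25*(-8)) = 1100*(-9 - 200) = 1100*(-209) = -229900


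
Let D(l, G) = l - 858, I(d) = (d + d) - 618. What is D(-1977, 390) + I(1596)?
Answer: -261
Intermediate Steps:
I(d) = -618 + 2*d (I(d) = 2*d - 618 = -618 + 2*d)
D(l, G) = -858 + l
D(-1977, 390) + I(1596) = (-858 - 1977) + (-618 + 2*1596) = -2835 + (-618 + 3192) = -2835 + 2574 = -261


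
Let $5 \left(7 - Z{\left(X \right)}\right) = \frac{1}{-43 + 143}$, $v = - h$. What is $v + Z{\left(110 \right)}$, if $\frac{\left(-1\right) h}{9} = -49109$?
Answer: $- \frac{220987001}{500} \approx -4.4197 \cdot 10^{5}$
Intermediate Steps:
$h = 441981$ ($h = \left(-9\right) \left(-49109\right) = 441981$)
$v = -441981$ ($v = \left(-1\right) 441981 = -441981$)
$Z{\left(X \right)} = \frac{3499}{500}$ ($Z{\left(X \right)} = 7 - \frac{1}{5 \left(-43 + 143\right)} = 7 - \frac{1}{5 \cdot 100} = 7 - \frac{1}{500} = \frac{3499}{500}$)
$v + Z{\left(110 \right)} = -441981 + \frac{3499}{500} = - \frac{220987001}{500}$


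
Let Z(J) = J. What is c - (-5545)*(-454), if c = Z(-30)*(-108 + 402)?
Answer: -2526250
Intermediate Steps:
c = -8820 (c = -30*(-108 + 402) = -30*294 = -8820)
c - (-5545)*(-454) = -8820 - (-5545)*(-454) = -8820 - 1*2517430 = -8820 - 2517430 = -2526250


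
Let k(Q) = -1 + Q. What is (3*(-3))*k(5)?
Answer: -36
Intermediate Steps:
(3*(-3))*k(5) = (3*(-3))*(-1 + 5) = -9*4 = -36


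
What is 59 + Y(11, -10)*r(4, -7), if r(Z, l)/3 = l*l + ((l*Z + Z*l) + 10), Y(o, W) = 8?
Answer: 131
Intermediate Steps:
r(Z, l) = 30 + 3*l**2 + 6*Z*l (r(Z, l) = 3*(l*l + ((l*Z + Z*l) + 10)) = 3*(l**2 + ((Z*l + Z*l) + 10)) = 3*(l**2 + (2*Z*l + 10)) = 3*(l**2 + (10 + 2*Z*l)) = 3*(10 + l**2 + 2*Z*l) = 30 + 3*l**2 + 6*Z*l)
59 + Y(11, -10)*r(4, -7) = 59 + 8*(30 + 3*(-7)**2 + 6*4*(-7)) = 59 + 8*(30 + 3*49 - 168) = 59 + 8*(30 + 147 - 168) = 59 + 8*9 = 59 + 72 = 131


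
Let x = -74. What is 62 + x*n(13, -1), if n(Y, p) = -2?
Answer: 210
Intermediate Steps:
62 + x*n(13, -1) = 62 - 74*(-2) = 62 + 148 = 210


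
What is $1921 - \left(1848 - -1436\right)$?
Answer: $-1363$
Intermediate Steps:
$1921 - \left(1848 - -1436\right) = 1921 - \left(1848 + 1436\right) = 1921 - 3284 = -1363$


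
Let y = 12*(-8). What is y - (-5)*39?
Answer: 99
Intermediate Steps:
y = -96
y - (-5)*39 = -96 - (-5)*39 = -96 - 1*(-195) = -96 + 195 = 99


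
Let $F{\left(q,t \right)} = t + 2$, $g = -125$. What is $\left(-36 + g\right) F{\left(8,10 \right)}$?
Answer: $-1932$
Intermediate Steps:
$F{\left(q,t \right)} = 2 + t$
$\left(-36 + g\right) F{\left(8,10 \right)} = \left(-36 - 125\right) \left(2 + 10\right) = \left(-161\right) 12 = -1932$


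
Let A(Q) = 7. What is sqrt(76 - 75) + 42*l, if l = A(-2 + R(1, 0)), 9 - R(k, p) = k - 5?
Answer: 295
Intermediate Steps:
R(k, p) = 14 - k (R(k, p) = 9 - (k - 5) = 9 - (-5 + k) = 9 + (5 - k) = 14 - k)
l = 7
sqrt(76 - 75) + 42*l = sqrt(76 - 75) + 42*7 = sqrt(1) + 294 = 1 + 294 = 295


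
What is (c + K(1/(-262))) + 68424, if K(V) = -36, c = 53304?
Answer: 121692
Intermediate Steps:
(c + K(1/(-262))) + 68424 = (53304 - 36) + 68424 = 53268 + 68424 = 121692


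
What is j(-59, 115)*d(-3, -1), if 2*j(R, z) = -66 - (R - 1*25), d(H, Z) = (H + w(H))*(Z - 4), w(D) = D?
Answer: 270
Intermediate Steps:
d(H, Z) = 2*H*(-4 + Z) (d(H, Z) = (H + H)*(Z - 4) = (2*H)*(-4 + Z) = 2*H*(-4 + Z))
j(R, z) = -41/2 - R/2 (j(R, z) = (-66 - (R - 1*25))/2 = (-66 - (R - 25))/2 = (-66 - (-25 + R))/2 = (-66 + (25 - R))/2 = (-41 - R)/2 = -41/2 - R/2)
j(-59, 115)*d(-3, -1) = (-41/2 - ½*(-59))*(2*(-3)*(-4 - 1)) = (-41/2 + 59/2)*(2*(-3)*(-5)) = 9*30 = 270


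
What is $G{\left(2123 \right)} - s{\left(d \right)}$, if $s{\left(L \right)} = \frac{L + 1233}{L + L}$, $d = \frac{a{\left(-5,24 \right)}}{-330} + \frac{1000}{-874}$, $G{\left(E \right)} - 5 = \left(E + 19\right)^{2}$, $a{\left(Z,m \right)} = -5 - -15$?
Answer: $\frac{77718700431}{16937} \approx 4.5887 \cdot 10^{6}$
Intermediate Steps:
$a{\left(Z,m \right)} = 10$ ($a{\left(Z,m \right)} = -5 + 15 = 10$)
$G{\left(E \right)} = 5 + \left(19 + E\right)^{2}$ ($G{\left(E \right)} = 5 + \left(E + 19\right)^{2} = 5 + \left(19 + E\right)^{2}$)
$d = - \frac{16937}{14421}$ ($d = \frac{10}{-330} + \frac{1000}{-874} = 10 \left(- \frac{1}{330}\right) + 1000 \left(- \frac{1}{874}\right) = - \frac{1}{33} - \frac{500}{437} = - \frac{16937}{14421} \approx -1.1745$)
$s{\left(L \right)} = \frac{1233 + L}{2 L}$
$G{\left(2123 \right)} - s{\left(d \right)} = \left(5 + \left(19 + 2123\right)^{2}\right) - \frac{1233 - \frac{16937}{14421}}{2 \left(- \frac{16937}{14421}\right)} = \left(5 + 2142^{2}\right) - \frac{1}{2} \left(- \frac{14421}{16937}\right) \frac{17764156}{14421} = \left(5 + 4588164\right) - - \frac{8882078}{16937} = 4588169 + \frac{8882078}{16937} = \frac{77718700431}{16937}$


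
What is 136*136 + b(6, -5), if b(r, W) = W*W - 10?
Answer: 18511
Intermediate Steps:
b(r, W) = -10 + W² (b(r, W) = W² - 10 = -10 + W²)
136*136 + b(6, -5) = 136*136 + (-10 + (-5)²) = 18496 + (-10 + 25) = 18496 + 15 = 18511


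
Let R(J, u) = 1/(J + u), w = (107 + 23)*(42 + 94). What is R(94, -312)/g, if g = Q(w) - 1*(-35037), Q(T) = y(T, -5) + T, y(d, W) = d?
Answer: -1/15346546 ≈ -6.5161e-8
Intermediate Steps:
w = 17680 (w = 130*136 = 17680)
Q(T) = 2*T (Q(T) = T + T = 2*T)
g = 70397 (g = 2*17680 - 1*(-35037) = 35360 + 35037 = 70397)
R(94, -312)/g = 1/((94 - 312)*70397) = (1/70397)/(-218) = -1/218*1/70397 = -1/15346546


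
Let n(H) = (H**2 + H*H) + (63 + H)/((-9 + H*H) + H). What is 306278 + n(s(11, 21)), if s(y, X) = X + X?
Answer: 185573829/599 ≈ 3.0981e+5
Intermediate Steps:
s(y, X) = 2*X
n(H) = 2*H**2 + (63 + H)/(-9 + H + H**2) (n(H) = (H**2 + H**2) + (63 + H)/((-9 + H**2) + H) = 2*H**2 + (63 + H)/(-9 + H + H**2))
306278 + n(s(11, 21)) = 306278 + (63 + 2*21 - 18*(2*21)**2 + 2*(2*21)**3 + 2*(2*21)**4)/(-9 + 2*21 + (2*21)**2) = 306278 + (63 + 42 - 18*42**2 + 2*42**3 + 2*42**4)/(-9 + 42 + 42**2) = 306278 + (63 + 42 - 18*1764 + 2*74088 + 2*3111696)/(-9 + 42 + 1764) = 306278 + (63 + 42 - 31752 + 148176 + 6223392)/1797 = 306278 + (1/1797)*6339921 = 306278 + 2113307/599 = 185573829/599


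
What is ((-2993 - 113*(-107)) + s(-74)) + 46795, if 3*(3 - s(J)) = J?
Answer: 167762/3 ≈ 55921.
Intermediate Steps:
s(J) = 3 - J/3
((-2993 - 113*(-107)) + s(-74)) + 46795 = ((-2993 - 113*(-107)) + (3 - 1/3*(-74))) + 46795 = ((-2993 + 12091) + (3 + 74/3)) + 46795 = (9098 + 83/3) + 46795 = 27377/3 + 46795 = 167762/3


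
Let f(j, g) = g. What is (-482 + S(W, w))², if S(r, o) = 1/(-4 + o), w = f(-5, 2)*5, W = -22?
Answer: 8357881/36 ≈ 2.3216e+5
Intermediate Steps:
w = 10 (w = 2*5 = 10)
(-482 + S(W, w))² = (-482 + 1/(-4 + 10))² = (-482 + 1/6)² = (-482 + ⅙)² = (-2891/6)² = 8357881/36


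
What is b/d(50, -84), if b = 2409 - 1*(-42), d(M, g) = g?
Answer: -817/28 ≈ -29.179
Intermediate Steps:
b = 2451 (b = 2409 + 42 = 2451)
b/d(50, -84) = 2451/(-84) = 2451*(-1/84) = -817/28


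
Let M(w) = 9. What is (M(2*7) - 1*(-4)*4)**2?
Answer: 625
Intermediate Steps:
(M(2*7) - 1*(-4)*4)**2 = (9 - 1*(-4)*4)**2 = (9 + 4*4)**2 = (9 + 16)**2 = 25**2 = 625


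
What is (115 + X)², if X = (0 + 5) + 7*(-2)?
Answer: 11236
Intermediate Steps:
X = -9 (X = 5 - 14 = -9)
(115 + X)² = (115 - 9)² = 106² = 11236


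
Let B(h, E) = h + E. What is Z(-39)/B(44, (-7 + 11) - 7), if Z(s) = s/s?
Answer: 1/41 ≈ 0.024390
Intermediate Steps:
B(h, E) = E + h
Z(s) = 1
Z(-39)/B(44, (-7 + 11) - 7) = 1/(((-7 + 11) - 7) + 44) = 1/((4 - 7) + 44) = 1/(-3 + 44) = 1/41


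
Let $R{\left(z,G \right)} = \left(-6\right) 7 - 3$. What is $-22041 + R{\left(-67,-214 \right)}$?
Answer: $-22086$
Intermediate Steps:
$R{\left(z,G \right)} = -45$ ($R{\left(z,G \right)} = -42 - 3 = -45$)
$-22041 + R{\left(-67,-214 \right)} = -22041 - 45 = -22086$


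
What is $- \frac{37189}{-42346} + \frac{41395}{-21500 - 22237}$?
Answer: $- \frac{126377377}{1852087002} \approx -0.068235$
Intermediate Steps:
$- \frac{37189}{-42346} + \frac{41395}{-21500 - 22237} = \left(-37189\right) \left(- \frac{1}{42346}\right) + \frac{41395}{-21500 - 22237} = \frac{37189}{42346} + \frac{41395}{-43737} = \frac{37189}{42346} + 41395 \left(- \frac{1}{43737}\right) = \frac{37189}{42346} - \frac{41395}{43737} = - \frac{126377377}{1852087002}$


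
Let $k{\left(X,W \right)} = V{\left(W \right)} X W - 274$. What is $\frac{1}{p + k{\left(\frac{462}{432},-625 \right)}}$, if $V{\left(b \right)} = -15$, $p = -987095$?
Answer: $- \frac{24}{23456231} \approx -1.0232 \cdot 10^{-6}$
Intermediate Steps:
$k{\left(X,W \right)} = -274 - 15 W X$ ($k{\left(X,W \right)} = - 15 X W - 274 = - 15 W X - 274 = -274 - 15 W X$)
$\frac{1}{p + k{\left(\frac{462}{432},-625 \right)}} = \frac{1}{-987095 - \left(274 - 9375 \cdot \frac{462}{432}\right)} = \frac{1}{-987095 - \left(274 - 9375 \cdot 462 \cdot \frac{1}{432}\right)} = \frac{1}{-987095 - \left(274 - \frac{240625}{24}\right)} = \frac{1}{-987095 + \left(-274 + \frac{240625}{24}\right)} = \frac{1}{-987095 + \frac{234049}{24}} = \frac{1}{- \frac{23456231}{24}} = - \frac{24}{23456231}$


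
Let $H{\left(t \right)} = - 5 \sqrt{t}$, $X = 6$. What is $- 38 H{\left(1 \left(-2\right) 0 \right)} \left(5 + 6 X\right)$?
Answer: $0$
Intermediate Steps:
$- 38 H{\left(1 \left(-2\right) 0 \right)} \left(5 + 6 X\right) = - 38 \left(- 5 \sqrt{1 \left(-2\right) 0}\right) \left(5 + 6 \cdot 6\right) = - 38 \left(- 5 \sqrt{\left(-2\right) 0}\right) \left(5 + 36\right) = - 38 \left(- 5 \sqrt{0}\right) 41 = - 38 \left(\left(-5\right) 0\right) 41 = \left(-38\right) 0 \cdot 41 = 0 \cdot 41 = 0$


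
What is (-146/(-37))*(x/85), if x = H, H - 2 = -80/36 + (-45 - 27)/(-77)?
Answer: 72124/2179485 ≈ 0.033092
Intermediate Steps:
H = 494/693 (H = 2 + (-80/36 + (-45 - 27)/(-77)) = 2 + (-80*1/36 - 72*(-1/77)) = 2 + (-20/9 + 72/77) = 2 - 892/693 = 494/693 ≈ 0.71284)
x = 494/693 ≈ 0.71284
(-146/(-37))*(x/85) = (-146/(-37))*((494/693)/85) = (-146*(-1/37))*((494/693)*(1/85)) = (146/37)*(494/58905) = 72124/2179485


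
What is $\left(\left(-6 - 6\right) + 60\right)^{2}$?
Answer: $2304$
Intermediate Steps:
$\left(\left(-6 - 6\right) + 60\right)^{2} = \left(-12 + 60\right)^{2} = 48^{2} = 2304$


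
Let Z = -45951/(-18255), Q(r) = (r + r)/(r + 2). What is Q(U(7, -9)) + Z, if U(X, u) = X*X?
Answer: 1377497/310335 ≈ 4.4387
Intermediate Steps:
U(X, u) = X**2
Q(r) = 2*r/(2 + r) (Q(r) = (2*r)/(2 + r) = 2*r/(2 + r))
Z = 15317/6085 (Z = -45951*(-1/18255) = 15317/6085 ≈ 2.5172)
Q(U(7, -9)) + Z = 2*7**2/(2 + 7**2) + 15317/6085 = 2*49/(2 + 49) + 15317/6085 = 2*49/51 + 15317/6085 = 2*49*(1/51) + 15317/6085 = 98/51 + 15317/6085 = 1377497/310335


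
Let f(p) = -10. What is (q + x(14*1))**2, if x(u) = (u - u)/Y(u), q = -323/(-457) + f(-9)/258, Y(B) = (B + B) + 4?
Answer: 1550941924/3475456209 ≈ 0.44626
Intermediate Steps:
Y(B) = 4 + 2*B (Y(B) = 2*B + 4 = 4 + 2*B)
q = 39382/58953 (q = -323/(-457) - 10/258 = -323*(-1/457) - 10*1/258 = 323/457 - 5/129 = 39382/58953 ≈ 0.66802)
x(u) = 0 (x(u) = (u - u)/(4 + 2*u) = 0/(4 + 2*u) = 0)
(q + x(14*1))**2 = (39382/58953 + 0)**2 = (39382/58953)**2 = 1550941924/3475456209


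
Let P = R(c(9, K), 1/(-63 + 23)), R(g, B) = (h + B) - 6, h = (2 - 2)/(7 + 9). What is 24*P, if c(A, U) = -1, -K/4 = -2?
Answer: -723/5 ≈ -144.60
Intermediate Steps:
K = 8 (K = -4*(-2) = 8)
h = 0 (h = 0/16 = 0*(1/16) = 0)
R(g, B) = -6 + B (R(g, B) = (0 + B) - 6 = B - 6 = -6 + B)
P = -241/40 (P = -6 + 1/(-63 + 23) = -6 + 1/(-40) = -6 - 1/40 = -241/40 ≈ -6.0250)
24*P = 24*(-241/40) = -723/5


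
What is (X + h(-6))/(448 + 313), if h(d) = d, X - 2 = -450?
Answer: -454/761 ≈ -0.59658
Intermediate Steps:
X = -448 (X = 2 - 450 = -448)
(X + h(-6))/(448 + 313) = (-448 - 6)/(448 + 313) = -454/761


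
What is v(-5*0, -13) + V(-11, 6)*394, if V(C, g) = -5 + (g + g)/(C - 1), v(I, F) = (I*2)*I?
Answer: -2364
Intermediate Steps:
v(I, F) = 2*I² (v(I, F) = (2*I)*I = 2*I²)
V(C, g) = -5 + 2*g/(-1 + C) (V(C, g) = -5 + (2*g)/(-1 + C) = -5 + 2*g/(-1 + C))
v(-5*0, -13) + V(-11, 6)*394 = 2*(-5*0)² + ((5 - 5*(-11) + 2*6)/(-1 - 11))*394 = 2*0² + ((5 + 55 + 12)/(-12))*394 = 2*0 - 1/12*72*394 = 0 - 6*394 = 0 - 2364 = -2364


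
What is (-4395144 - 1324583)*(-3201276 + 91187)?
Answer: 17788860025703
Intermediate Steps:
(-4395144 - 1324583)*(-3201276 + 91187) = -5719727*(-3110089) = 17788860025703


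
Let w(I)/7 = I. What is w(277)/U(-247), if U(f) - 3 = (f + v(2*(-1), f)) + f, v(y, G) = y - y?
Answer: -1939/491 ≈ -3.9491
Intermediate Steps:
w(I) = 7*I
v(y, G) = 0
U(f) = 3 + 2*f (U(f) = 3 + ((f + 0) + f) = 3 + (f + f) = 3 + 2*f)
w(277)/U(-247) = (7*277)/(3 + 2*(-247)) = 1939/(3 - 494) = 1939/(-491) = 1939*(-1/491) = -1939/491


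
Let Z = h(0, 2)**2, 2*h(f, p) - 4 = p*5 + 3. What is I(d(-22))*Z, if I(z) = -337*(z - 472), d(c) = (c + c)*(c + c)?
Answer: -35645838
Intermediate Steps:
h(f, p) = 7/2 + 5*p/2 (h(f, p) = 2 + (p*5 + 3)/2 = 2 + (5*p + 3)/2 = 2 + (3 + 5*p)/2 = 2 + (3/2 + 5*p/2) = 7/2 + 5*p/2)
d(c) = 4*c**2 (d(c) = (2*c)*(2*c) = 4*c**2)
Z = 289/4 (Z = (7/2 + (5/2)*2)**2 = (7/2 + 5)**2 = (17/2)**2 = 289/4 ≈ 72.250)
I(z) = 159064 - 337*z (I(z) = -337*(-472 + z) = 159064 - 337*z)
I(d(-22))*Z = (159064 - 1348*(-22)**2)*(289/4) = (159064 - 1348*484)*(289/4) = (159064 - 337*1936)*(289/4) = (159064 - 652432)*(289/4) = -493368*289/4 = -35645838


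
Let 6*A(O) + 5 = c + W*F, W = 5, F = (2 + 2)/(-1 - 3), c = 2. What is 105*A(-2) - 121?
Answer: -261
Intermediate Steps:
F = -1 (F = 4/(-4) = 4*(-1/4) = -1)
A(O) = -4/3 (A(O) = -5/6 + (2 + 5*(-1))/6 = -5/6 + (2 - 5)/6 = -5/6 + (1/6)*(-3) = -5/6 - 1/2 = -4/3)
105*A(-2) - 121 = 105*(-4/3) - 121 = -140 - 121 = -261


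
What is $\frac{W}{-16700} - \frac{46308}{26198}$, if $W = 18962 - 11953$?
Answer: $- \frac{478482691}{218753300} \approx -2.1873$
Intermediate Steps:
$W = 7009$ ($W = 18962 - 11953 = 7009$)
$\frac{W}{-16700} - \frac{46308}{26198} = \frac{7009}{-16700} - \frac{46308}{26198} = 7009 \left(- \frac{1}{16700}\right) - \frac{23154}{13099} = - \frac{7009}{16700} - \frac{23154}{13099} = - \frac{478482691}{218753300}$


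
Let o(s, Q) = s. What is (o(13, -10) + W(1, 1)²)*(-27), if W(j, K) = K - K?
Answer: -351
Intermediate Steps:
W(j, K) = 0
(o(13, -10) + W(1, 1)²)*(-27) = (13 + 0²)*(-27) = (13 + 0)*(-27) = 13*(-27) = -351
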